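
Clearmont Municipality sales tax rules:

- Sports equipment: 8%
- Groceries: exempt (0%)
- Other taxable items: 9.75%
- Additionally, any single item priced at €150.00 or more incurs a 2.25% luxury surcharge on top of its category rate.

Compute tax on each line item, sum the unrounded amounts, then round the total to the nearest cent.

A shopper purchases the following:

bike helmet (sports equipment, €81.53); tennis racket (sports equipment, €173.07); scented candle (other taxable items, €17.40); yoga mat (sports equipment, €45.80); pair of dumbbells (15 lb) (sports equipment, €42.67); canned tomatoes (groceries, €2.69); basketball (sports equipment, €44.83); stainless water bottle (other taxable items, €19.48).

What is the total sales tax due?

Bike helmet €81.53: sports equipment → 8% → €6.5224
Tennis racket €173.07: sports equipment → 8% + 2.25% surcharge = 10.25% → €17.739675
Scented candle €17.40: other taxable items → 9.75% → €1.6965
Yoga mat €45.80: sports equipment → 8% → €3.664
Pair of dumbbells (15 lb) €42.67: sports equipment → 8% → €3.4136
Canned tomatoes €2.69: groceries → 0% → €0.00
Basketball €44.83: sports equipment → 8% → €3.5864
Stainless water bottle €19.48: other taxable items → 9.75% → €1.8993
Unrounded tax sum = €38.521875 → €38.52

€38.52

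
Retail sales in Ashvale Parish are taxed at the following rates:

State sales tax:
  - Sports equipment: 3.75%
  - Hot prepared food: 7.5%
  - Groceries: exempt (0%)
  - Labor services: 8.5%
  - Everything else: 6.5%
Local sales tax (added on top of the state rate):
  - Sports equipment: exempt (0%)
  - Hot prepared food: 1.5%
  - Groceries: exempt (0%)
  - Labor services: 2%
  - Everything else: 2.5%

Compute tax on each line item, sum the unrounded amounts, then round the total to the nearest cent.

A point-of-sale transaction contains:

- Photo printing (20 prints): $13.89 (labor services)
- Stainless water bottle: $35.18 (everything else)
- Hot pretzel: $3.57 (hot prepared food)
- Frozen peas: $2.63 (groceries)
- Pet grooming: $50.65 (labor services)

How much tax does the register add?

Photo printing (20 prints) $13.89: labor services → 8.5% + 2% local = 10.5% → $1.45845
Stainless water bottle $35.18: everything else → 6.5% + 2.5% local = 9% → $3.1662
Hot pretzel $3.57: hot prepared food → 7.5% + 1.5% local = 9% → $0.3213
Frozen peas $2.63: groceries → 0% + 0% local = 0% → $0.00
Pet grooming $50.65: labor services → 8.5% + 2% local = 10.5% → $5.31825
Unrounded tax sum = $10.2642 → $10.26

$10.26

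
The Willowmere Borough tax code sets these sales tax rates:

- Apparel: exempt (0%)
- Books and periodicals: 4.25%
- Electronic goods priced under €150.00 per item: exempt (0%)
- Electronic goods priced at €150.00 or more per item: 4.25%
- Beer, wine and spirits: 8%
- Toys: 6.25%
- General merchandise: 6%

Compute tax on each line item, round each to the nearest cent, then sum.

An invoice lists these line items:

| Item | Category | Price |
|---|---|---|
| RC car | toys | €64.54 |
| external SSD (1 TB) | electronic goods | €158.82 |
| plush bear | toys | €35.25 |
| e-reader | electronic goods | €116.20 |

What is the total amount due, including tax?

€387.79

RC car €64.54: toys → 6.25% → €4.03
External SSD (1 TB) €158.82: electronic goods, €150.00 or more → 4.25% → €6.75
Plush bear €35.25: toys → 6.25% → €2.20
E-reader €116.20: electronic goods, under €150.00 → 0% → €0.00
Subtotal = €374.81; tax = €12.98; total due = €387.79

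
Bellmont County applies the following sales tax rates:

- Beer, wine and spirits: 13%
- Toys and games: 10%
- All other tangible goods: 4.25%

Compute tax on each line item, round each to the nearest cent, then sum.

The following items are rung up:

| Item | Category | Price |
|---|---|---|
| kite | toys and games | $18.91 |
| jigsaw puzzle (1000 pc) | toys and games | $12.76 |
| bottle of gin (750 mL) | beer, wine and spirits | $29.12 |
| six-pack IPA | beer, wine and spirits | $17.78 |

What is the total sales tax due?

Kite $18.91: toys and games → 10% → $1.89
Jigsaw puzzle (1000 pc) $12.76: toys and games → 10% → $1.28
Bottle of gin (750 mL) $29.12: beer, wine and spirits → 13% → $3.79
Six-pack IPA $17.78: beer, wine and spirits → 13% → $2.31
Total tax = $1.89 + $1.28 + $3.79 + $2.31 = $9.27

$9.27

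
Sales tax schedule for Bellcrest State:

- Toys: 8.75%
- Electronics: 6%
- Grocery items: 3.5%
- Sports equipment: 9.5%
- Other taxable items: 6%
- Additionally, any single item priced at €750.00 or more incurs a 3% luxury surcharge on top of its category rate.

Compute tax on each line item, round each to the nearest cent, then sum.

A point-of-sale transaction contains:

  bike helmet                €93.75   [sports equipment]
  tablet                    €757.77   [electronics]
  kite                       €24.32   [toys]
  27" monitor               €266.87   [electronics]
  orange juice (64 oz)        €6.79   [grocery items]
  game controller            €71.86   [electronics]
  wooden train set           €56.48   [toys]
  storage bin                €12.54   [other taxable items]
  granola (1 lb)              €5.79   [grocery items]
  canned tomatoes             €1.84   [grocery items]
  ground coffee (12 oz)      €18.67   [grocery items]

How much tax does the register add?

Bike helmet €93.75: sports equipment → 9.5% → €8.91
Tablet €757.77: electronics → 6% + 3% surcharge = 9% → €68.20
Kite €24.32: toys → 8.75% → €2.13
27" monitor €266.87: electronics → 6% → €16.01
Orange juice (64 oz) €6.79: grocery items → 3.5% → €0.24
Game controller €71.86: electronics → 6% → €4.31
Wooden train set €56.48: toys → 8.75% → €4.94
Storage bin €12.54: other taxable items → 6% → €0.75
Granola (1 lb) €5.79: grocery items → 3.5% → €0.20
Canned tomatoes €1.84: grocery items → 3.5% → €0.06
Ground coffee (12 oz) €18.67: grocery items → 3.5% → €0.65
Total tax = €8.91 + €68.20 + €2.13 + €16.01 + €0.24 + €4.31 + €4.94 + €0.75 + €0.20 + €0.06 + €0.65 = €106.40

€106.40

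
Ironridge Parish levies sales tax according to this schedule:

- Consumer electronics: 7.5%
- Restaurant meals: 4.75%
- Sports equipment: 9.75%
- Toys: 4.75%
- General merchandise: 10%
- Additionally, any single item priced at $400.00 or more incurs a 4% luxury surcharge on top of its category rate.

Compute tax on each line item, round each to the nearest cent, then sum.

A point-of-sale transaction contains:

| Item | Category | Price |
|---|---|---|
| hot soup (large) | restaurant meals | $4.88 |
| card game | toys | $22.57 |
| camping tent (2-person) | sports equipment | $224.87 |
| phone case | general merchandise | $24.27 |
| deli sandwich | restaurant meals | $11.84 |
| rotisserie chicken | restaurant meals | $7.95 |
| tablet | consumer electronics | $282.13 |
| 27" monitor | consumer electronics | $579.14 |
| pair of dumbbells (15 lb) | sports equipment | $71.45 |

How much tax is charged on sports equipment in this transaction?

$28.89

Camping tent (2-person) $224.87: sports equipment → 9.75% → $21.92
Pair of dumbbells (15 lb) $71.45: sports equipment → 9.75% → $6.97
Tax on sports equipment = $21.92 + $6.97 = $28.89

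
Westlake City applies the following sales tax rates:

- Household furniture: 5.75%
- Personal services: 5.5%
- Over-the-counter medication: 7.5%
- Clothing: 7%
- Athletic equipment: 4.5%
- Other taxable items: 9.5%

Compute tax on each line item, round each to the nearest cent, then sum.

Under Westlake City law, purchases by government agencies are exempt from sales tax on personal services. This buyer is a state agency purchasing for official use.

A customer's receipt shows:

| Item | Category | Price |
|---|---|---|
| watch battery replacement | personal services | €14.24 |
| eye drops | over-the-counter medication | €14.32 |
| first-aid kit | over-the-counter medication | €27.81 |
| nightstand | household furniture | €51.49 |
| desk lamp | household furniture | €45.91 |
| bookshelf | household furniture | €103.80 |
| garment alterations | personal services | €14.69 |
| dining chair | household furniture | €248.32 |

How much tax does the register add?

€29.01

Watch battery replacement €14.24: personal services, buyer-exempt → 0% → €0.00
Eye drops €14.32: over-the-counter medication → 7.5% → €1.07
First-aid kit €27.81: over-the-counter medication → 7.5% → €2.09
Nightstand €51.49: household furniture → 5.75% → €2.96
Desk lamp €45.91: household furniture → 5.75% → €2.64
Bookshelf €103.80: household furniture → 5.75% → €5.97
Garment alterations €14.69: personal services, buyer-exempt → 0% → €0.00
Dining chair €248.32: household furniture → 5.75% → €14.28
Total tax = €1.07 + €2.09 + €2.96 + €2.64 + €5.97 + €14.28 = €29.01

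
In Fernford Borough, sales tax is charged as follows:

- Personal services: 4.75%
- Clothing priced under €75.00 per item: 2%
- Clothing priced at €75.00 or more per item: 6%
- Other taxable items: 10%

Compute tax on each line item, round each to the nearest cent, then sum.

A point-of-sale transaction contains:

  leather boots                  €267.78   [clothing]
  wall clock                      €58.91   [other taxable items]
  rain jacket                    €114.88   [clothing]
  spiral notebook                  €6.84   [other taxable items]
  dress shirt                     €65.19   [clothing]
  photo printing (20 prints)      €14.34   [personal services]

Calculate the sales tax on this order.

Leather boots €267.78: clothing, €75.00 or more → 6% → €16.07
Wall clock €58.91: other taxable items → 10% → €5.89
Rain jacket €114.88: clothing, €75.00 or more → 6% → €6.89
Spiral notebook €6.84: other taxable items → 10% → €0.68
Dress shirt €65.19: clothing, under €75.00 → 2% → €1.30
Photo printing (20 prints) €14.34: personal services → 4.75% → €0.68
Total tax = €16.07 + €5.89 + €6.89 + €0.68 + €1.30 + €0.68 = €31.51

€31.51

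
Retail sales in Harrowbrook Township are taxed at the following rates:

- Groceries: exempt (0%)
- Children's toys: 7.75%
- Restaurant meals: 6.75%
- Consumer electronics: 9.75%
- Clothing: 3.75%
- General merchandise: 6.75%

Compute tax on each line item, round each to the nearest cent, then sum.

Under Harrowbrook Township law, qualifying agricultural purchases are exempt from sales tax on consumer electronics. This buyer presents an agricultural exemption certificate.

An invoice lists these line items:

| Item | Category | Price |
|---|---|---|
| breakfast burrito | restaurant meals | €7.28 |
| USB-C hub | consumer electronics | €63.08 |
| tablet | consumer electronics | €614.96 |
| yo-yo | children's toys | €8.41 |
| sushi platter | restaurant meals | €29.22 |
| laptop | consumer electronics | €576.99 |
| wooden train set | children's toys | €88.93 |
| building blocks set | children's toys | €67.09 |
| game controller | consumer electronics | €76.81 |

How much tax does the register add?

Breakfast burrito €7.28: restaurant meals → 6.75% → €0.49
USB-C hub €63.08: consumer electronics, buyer-exempt → 0% → €0.00
Tablet €614.96: consumer electronics, buyer-exempt → 0% → €0.00
Yo-yo €8.41: children's toys → 7.75% → €0.65
Sushi platter €29.22: restaurant meals → 6.75% → €1.97
Laptop €576.99: consumer electronics, buyer-exempt → 0% → €0.00
Wooden train set €88.93: children's toys → 7.75% → €6.89
Building blocks set €67.09: children's toys → 7.75% → €5.20
Game controller €76.81: consumer electronics, buyer-exempt → 0% → €0.00
Total tax = €0.49 + €0.65 + €1.97 + €6.89 + €5.20 = €15.20

€15.20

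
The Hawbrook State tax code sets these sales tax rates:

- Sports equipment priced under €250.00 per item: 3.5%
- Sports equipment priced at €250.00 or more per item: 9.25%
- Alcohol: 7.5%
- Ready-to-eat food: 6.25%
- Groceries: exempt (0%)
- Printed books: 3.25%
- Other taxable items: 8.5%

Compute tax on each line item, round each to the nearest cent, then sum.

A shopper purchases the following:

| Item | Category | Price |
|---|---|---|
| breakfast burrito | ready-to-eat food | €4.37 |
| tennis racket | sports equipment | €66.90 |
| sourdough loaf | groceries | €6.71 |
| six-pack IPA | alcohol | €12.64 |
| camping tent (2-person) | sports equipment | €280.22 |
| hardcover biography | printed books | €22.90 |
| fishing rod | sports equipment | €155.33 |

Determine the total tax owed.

Breakfast burrito €4.37: ready-to-eat food → 6.25% → €0.27
Tennis racket €66.90: sports equipment, under €250.00 → 3.5% → €2.34
Sourdough loaf €6.71: groceries → 0% → €0.00
Six-pack IPA €12.64: alcohol → 7.5% → €0.95
Camping tent (2-person) €280.22: sports equipment, €250.00 or more → 9.25% → €25.92
Hardcover biography €22.90: printed books → 3.25% → €0.74
Fishing rod €155.33: sports equipment, under €250.00 → 3.5% → €5.44
Total tax = €0.27 + €2.34 + €0.95 + €25.92 + €0.74 + €5.44 = €35.66

€35.66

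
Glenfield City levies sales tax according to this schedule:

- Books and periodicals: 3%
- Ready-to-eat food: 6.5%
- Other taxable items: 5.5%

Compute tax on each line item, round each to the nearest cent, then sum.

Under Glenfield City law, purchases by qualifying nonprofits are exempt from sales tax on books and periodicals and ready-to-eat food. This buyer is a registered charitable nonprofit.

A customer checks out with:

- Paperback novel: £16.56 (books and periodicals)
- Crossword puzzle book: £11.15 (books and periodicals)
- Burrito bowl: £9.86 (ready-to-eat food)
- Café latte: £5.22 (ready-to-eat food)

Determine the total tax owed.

£0.00

Paperback novel £16.56: books and periodicals, buyer-exempt → 0% → £0.00
Crossword puzzle book £11.15: books and periodicals, buyer-exempt → 0% → £0.00
Burrito bowl £9.86: ready-to-eat food, buyer-exempt → 0% → £0.00
Café latte £5.22: ready-to-eat food, buyer-exempt → 0% → £0.00
Total tax = £0.00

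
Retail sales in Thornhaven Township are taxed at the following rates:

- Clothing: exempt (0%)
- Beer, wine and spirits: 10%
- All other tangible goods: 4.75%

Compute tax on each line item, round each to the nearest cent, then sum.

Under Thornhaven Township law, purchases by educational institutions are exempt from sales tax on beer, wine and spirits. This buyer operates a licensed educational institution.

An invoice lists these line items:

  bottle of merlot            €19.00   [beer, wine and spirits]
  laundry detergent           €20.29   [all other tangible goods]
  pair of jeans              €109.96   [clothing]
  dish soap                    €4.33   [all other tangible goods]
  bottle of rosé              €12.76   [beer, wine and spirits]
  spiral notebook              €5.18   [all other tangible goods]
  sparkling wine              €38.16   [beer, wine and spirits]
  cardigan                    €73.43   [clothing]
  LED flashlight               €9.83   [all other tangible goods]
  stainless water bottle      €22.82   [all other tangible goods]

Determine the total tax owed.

Bottle of merlot €19.00: beer, wine and spirits, buyer-exempt → 0% → €0.00
Laundry detergent €20.29: all other tangible goods → 4.75% → €0.96
Pair of jeans €109.96: clothing → 0% → €0.00
Dish soap €4.33: all other tangible goods → 4.75% → €0.21
Bottle of rosé €12.76: beer, wine and spirits, buyer-exempt → 0% → €0.00
Spiral notebook €5.18: all other tangible goods → 4.75% → €0.25
Sparkling wine €38.16: beer, wine and spirits, buyer-exempt → 0% → €0.00
Cardigan €73.43: clothing → 0% → €0.00
LED flashlight €9.83: all other tangible goods → 4.75% → €0.47
Stainless water bottle €22.82: all other tangible goods → 4.75% → €1.08
Total tax = €0.96 + €0.21 + €0.25 + €0.47 + €1.08 = €2.97

€2.97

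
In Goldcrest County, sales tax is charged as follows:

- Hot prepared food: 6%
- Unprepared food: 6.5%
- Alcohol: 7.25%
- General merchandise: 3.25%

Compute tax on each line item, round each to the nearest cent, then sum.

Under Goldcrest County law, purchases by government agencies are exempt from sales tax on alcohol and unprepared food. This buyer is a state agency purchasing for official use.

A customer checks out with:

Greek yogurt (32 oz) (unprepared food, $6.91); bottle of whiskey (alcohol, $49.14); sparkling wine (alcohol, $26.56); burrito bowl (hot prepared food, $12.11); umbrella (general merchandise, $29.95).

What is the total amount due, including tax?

Greek yogurt (32 oz) $6.91: unprepared food, buyer-exempt → 0% → $0.00
Bottle of whiskey $49.14: alcohol, buyer-exempt → 0% → $0.00
Sparkling wine $26.56: alcohol, buyer-exempt → 0% → $0.00
Burrito bowl $12.11: hot prepared food → 6% → $0.73
Umbrella $29.95: general merchandise → 3.25% → $0.97
Subtotal = $124.67; tax = $1.70; total due = $126.37

$126.37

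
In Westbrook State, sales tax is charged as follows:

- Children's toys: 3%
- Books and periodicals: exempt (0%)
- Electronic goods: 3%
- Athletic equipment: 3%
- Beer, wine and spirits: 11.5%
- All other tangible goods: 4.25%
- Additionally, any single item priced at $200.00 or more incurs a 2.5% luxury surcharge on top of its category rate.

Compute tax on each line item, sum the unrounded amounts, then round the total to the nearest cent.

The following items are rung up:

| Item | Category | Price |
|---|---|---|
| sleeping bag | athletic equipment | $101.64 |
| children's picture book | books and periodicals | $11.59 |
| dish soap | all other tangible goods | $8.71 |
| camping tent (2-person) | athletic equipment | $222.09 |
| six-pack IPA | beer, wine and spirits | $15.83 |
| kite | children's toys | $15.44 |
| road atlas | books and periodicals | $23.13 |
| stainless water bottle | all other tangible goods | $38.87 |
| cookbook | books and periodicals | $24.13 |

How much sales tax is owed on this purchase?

Sleeping bag $101.64: athletic equipment → 3% → $3.0492
Children's picture book $11.59: books and periodicals → 0% → $0.00
Dish soap $8.71: all other tangible goods → 4.25% → $0.370175
Camping tent (2-person) $222.09: athletic equipment → 3% + 2.5% surcharge = 5.5% → $12.21495
Six-pack IPA $15.83: beer, wine and spirits → 11.5% → $1.82045
Kite $15.44: children's toys → 3% → $0.4632
Road atlas $23.13: books and periodicals → 0% → $0.00
Stainless water bottle $38.87: all other tangible goods → 4.25% → $1.651975
Cookbook $24.13: books and periodicals → 0% → $0.00
Unrounded tax sum = $19.56995 → $19.57

$19.57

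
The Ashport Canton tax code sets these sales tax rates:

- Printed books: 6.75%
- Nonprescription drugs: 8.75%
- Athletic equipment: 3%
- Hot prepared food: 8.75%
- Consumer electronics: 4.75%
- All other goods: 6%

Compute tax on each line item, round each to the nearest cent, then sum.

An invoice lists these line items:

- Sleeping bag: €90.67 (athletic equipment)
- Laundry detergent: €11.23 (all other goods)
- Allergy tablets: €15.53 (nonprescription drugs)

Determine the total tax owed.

€4.75

Sleeping bag €90.67: athletic equipment → 3% → €2.72
Laundry detergent €11.23: all other goods → 6% → €0.67
Allergy tablets €15.53: nonprescription drugs → 8.75% → €1.36
Total tax = €2.72 + €0.67 + €1.36 = €4.75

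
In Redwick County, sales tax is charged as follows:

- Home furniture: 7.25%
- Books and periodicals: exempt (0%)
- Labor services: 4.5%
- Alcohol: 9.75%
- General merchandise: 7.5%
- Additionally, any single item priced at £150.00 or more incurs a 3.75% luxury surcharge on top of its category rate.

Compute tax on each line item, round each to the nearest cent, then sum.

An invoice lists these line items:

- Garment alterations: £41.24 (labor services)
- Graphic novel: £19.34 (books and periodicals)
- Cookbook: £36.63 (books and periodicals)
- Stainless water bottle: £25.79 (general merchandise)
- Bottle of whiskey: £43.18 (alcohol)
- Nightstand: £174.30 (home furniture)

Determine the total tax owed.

Garment alterations £41.24: labor services → 4.5% → £1.86
Graphic novel £19.34: books and periodicals → 0% → £0.00
Cookbook £36.63: books and periodicals → 0% → £0.00
Stainless water bottle £25.79: general merchandise → 7.5% → £1.93
Bottle of whiskey £43.18: alcohol → 9.75% → £4.21
Nightstand £174.30: home furniture → 7.25% + 3.75% surcharge = 11% → £19.17
Total tax = £1.86 + £1.93 + £4.21 + £19.17 = £27.17

£27.17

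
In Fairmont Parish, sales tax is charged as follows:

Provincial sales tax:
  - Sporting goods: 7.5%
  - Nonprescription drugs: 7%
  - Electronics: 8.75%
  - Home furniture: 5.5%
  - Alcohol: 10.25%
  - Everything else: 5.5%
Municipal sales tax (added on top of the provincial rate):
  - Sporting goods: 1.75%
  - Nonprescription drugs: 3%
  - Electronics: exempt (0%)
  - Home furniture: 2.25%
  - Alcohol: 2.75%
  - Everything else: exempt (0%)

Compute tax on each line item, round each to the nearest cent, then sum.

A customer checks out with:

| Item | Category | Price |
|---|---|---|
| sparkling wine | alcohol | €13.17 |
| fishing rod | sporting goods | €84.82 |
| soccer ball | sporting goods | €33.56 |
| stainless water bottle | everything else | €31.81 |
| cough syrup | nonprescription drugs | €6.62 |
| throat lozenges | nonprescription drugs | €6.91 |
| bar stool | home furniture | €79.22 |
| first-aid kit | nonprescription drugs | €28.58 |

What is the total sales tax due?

Sparkling wine €13.17: alcohol → 10.25% + 2.75% municipal = 13% → €1.71
Fishing rod €84.82: sporting goods → 7.5% + 1.75% municipal = 9.25% → €7.85
Soccer ball €33.56: sporting goods → 7.5% + 1.75% municipal = 9.25% → €3.10
Stainless water bottle €31.81: everything else → 5.5% + 0% municipal = 5.5% → €1.75
Cough syrup €6.62: nonprescription drugs → 7% + 3% municipal = 10% → €0.66
Throat lozenges €6.91: nonprescription drugs → 7% + 3% municipal = 10% → €0.69
Bar stool €79.22: home furniture → 5.5% + 2.25% municipal = 7.75% → €6.14
First-aid kit €28.58: nonprescription drugs → 7% + 3% municipal = 10% → €2.86
Total tax = €1.71 + €7.85 + €3.10 + €1.75 + €0.66 + €0.69 + €6.14 + €2.86 = €24.76

€24.76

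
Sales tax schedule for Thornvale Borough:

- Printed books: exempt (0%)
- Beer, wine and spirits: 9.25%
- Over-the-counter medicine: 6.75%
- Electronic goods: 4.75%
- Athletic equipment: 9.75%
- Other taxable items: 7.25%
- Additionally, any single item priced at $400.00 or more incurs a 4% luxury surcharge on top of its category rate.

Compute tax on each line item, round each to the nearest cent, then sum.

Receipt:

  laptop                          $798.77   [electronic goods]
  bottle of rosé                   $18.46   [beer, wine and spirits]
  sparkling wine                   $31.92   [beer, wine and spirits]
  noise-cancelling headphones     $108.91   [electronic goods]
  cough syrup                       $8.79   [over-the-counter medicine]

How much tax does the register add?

$80.31

Laptop $798.77: electronic goods → 4.75% + 4% surcharge = 8.75% → $69.89
Bottle of rosé $18.46: beer, wine and spirits → 9.25% → $1.71
Sparkling wine $31.92: beer, wine and spirits → 9.25% → $2.95
Noise-cancelling headphones $108.91: electronic goods → 4.75% → $5.17
Cough syrup $8.79: over-the-counter medicine → 6.75% → $0.59
Total tax = $69.89 + $1.71 + $2.95 + $5.17 + $0.59 = $80.31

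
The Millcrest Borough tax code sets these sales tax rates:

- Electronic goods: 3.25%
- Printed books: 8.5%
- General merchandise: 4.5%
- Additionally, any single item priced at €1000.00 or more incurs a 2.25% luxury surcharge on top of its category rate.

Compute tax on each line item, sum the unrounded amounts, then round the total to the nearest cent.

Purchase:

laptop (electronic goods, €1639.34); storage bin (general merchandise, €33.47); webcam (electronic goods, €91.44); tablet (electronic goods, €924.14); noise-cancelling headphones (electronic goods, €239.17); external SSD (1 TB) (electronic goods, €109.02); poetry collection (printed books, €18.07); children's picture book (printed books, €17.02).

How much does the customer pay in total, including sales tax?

Laptop €1639.34: electronic goods → 3.25% + 2.25% surcharge = 5.5% → €90.1637
Storage bin €33.47: general merchandise → 4.5% → €1.50615
Webcam €91.44: electronic goods → 3.25% → €2.9718
Tablet €924.14: electronic goods → 3.25% → €30.03455
Noise-cancelling headphones €239.17: electronic goods → 3.25% → €7.773025
External SSD (1 TB) €109.02: electronic goods → 3.25% → €3.54315
Poetry collection €18.07: printed books → 8.5% → €1.53595
Children's picture book €17.02: printed books → 8.5% → €1.4467
Subtotal = €3071.67; unrounded tax = €138.975025 → €138.98; total due = €3210.65

€3210.65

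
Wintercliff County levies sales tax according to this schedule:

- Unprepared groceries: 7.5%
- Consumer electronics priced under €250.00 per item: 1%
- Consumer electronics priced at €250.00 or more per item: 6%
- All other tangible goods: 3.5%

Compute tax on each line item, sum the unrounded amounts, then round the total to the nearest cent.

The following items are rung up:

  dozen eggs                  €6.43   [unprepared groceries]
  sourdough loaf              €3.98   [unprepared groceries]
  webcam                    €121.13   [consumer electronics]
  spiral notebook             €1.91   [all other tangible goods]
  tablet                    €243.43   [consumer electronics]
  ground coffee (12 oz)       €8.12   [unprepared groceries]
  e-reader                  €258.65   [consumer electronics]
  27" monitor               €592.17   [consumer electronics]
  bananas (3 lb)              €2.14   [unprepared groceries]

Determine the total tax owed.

Dozen eggs €6.43: unprepared groceries → 7.5% → €0.48225
Sourdough loaf €3.98: unprepared groceries → 7.5% → €0.2985
Webcam €121.13: consumer electronics, under €250.00 → 1% → €1.2113
Spiral notebook €1.91: all other tangible goods → 3.5% → €0.06685
Tablet €243.43: consumer electronics, under €250.00 → 1% → €2.4343
Ground coffee (12 oz) €8.12: unprepared groceries → 7.5% → €0.609
E-reader €258.65: consumer electronics, €250.00 or more → 6% → €15.519
27" monitor €592.17: consumer electronics, €250.00 or more → 6% → €35.5302
Bananas (3 lb) €2.14: unprepared groceries → 7.5% → €0.1605
Unrounded tax sum = €56.3119 → €56.31

€56.31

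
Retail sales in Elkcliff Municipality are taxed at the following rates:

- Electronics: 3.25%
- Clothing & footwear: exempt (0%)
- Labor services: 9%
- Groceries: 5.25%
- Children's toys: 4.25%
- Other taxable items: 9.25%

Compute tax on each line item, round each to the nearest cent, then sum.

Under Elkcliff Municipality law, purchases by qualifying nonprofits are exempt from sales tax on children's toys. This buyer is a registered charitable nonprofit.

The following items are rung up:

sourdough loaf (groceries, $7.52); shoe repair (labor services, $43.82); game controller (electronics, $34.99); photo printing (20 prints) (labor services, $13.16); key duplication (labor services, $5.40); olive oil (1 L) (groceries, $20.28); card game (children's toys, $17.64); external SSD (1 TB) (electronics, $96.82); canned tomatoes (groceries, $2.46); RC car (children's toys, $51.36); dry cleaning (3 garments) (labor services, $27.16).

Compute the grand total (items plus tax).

Sourdough loaf $7.52: groceries → 5.25% → $0.39
Shoe repair $43.82: labor services → 9% → $3.94
Game controller $34.99: electronics → 3.25% → $1.14
Photo printing (20 prints) $13.16: labor services → 9% → $1.18
Key duplication $5.40: labor services → 9% → $0.49
Olive oil (1 L) $20.28: groceries → 5.25% → $1.06
Card game $17.64: children's toys, buyer-exempt → 0% → $0.00
External SSD (1 TB) $96.82: electronics → 3.25% → $3.15
Canned tomatoes $2.46: groceries → 5.25% → $0.13
RC car $51.36: children's toys, buyer-exempt → 0% → $0.00
Dry cleaning (3 garments) $27.16: labor services → 9% → $2.44
Subtotal = $320.61; tax = $13.92; total due = $334.53

$334.53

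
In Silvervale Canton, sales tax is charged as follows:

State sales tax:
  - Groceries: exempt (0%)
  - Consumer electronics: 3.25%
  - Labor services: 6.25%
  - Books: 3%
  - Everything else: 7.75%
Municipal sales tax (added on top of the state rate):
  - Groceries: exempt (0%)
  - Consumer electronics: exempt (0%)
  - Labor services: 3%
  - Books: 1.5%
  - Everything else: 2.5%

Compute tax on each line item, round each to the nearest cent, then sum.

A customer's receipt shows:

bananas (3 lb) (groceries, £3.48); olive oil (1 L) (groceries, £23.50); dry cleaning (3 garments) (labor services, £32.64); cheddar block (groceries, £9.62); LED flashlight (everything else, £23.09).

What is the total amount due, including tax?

£97.72

Bananas (3 lb) £3.48: groceries → 0% + 0% municipal = 0% → £0.00
Olive oil (1 L) £23.50: groceries → 0% + 0% municipal = 0% → £0.00
Dry cleaning (3 garments) £32.64: labor services → 6.25% + 3% municipal = 9.25% → £3.02
Cheddar block £9.62: groceries → 0% + 0% municipal = 0% → £0.00
LED flashlight £23.09: everything else → 7.75% + 2.5% municipal = 10.25% → £2.37
Subtotal = £92.33; tax = £5.39; total due = £97.72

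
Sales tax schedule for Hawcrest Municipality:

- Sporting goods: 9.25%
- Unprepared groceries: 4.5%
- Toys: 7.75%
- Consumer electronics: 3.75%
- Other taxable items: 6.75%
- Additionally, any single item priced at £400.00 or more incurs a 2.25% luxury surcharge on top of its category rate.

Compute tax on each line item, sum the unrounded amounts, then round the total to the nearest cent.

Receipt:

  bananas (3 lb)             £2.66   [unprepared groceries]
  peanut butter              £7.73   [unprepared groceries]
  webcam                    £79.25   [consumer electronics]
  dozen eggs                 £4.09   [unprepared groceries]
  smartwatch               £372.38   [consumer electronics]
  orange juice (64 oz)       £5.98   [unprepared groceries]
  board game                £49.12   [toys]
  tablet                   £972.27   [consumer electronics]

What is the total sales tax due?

£80.00

Bananas (3 lb) £2.66: unprepared groceries → 4.5% → £0.1197
Peanut butter £7.73: unprepared groceries → 4.5% → £0.34785
Webcam £79.25: consumer electronics → 3.75% → £2.971875
Dozen eggs £4.09: unprepared groceries → 4.5% → £0.18405
Smartwatch £372.38: consumer electronics → 3.75% → £13.96425
Orange juice (64 oz) £5.98: unprepared groceries → 4.5% → £0.2691
Board game £49.12: toys → 7.75% → £3.8068
Tablet £972.27: consumer electronics → 3.75% + 2.25% surcharge = 6% → £58.3362
Unrounded tax sum = £79.999825 → £80.00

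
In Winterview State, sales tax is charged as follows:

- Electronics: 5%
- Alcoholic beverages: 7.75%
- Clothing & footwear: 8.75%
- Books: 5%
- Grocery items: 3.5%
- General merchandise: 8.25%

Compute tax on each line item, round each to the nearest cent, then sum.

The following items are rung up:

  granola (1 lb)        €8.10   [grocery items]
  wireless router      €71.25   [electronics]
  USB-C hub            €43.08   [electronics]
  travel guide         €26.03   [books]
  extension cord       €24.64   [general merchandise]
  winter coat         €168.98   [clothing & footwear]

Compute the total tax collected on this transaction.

Granola (1 lb) €8.10: grocery items → 3.5% → €0.28
Wireless router €71.25: electronics → 5% → €3.56
USB-C hub €43.08: electronics → 5% → €2.15
Travel guide €26.03: books → 5% → €1.30
Extension cord €24.64: general merchandise → 8.25% → €2.03
Winter coat €168.98: clothing & footwear → 8.75% → €14.79
Total tax = €0.28 + €3.56 + €2.15 + €1.30 + €2.03 + €14.79 = €24.11

€24.11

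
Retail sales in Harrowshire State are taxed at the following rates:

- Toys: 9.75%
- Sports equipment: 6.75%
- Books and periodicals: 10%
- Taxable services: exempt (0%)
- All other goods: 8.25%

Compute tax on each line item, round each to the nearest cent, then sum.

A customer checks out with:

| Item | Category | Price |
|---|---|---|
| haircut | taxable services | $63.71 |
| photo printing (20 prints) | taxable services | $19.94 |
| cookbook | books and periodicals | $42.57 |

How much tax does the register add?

$4.26

Haircut $63.71: taxable services → 0% → $0.00
Photo printing (20 prints) $19.94: taxable services → 0% → $0.00
Cookbook $42.57: books and periodicals → 10% → $4.26
Total tax = $4.26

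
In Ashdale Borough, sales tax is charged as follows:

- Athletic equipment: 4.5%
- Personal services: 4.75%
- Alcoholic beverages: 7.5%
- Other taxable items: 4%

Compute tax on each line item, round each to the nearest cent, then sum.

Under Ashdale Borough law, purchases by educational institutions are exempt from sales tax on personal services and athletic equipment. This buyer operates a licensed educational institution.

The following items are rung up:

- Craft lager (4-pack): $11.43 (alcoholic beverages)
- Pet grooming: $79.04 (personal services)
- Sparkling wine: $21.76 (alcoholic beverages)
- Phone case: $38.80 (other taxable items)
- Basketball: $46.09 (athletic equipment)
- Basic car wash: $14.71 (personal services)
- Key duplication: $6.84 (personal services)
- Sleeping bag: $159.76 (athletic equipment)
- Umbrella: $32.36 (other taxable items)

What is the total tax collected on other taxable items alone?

Phone case $38.80: other taxable items → 4% → $1.55
Umbrella $32.36: other taxable items → 4% → $1.29
Tax on other taxable items = $1.55 + $1.29 = $2.84

$2.84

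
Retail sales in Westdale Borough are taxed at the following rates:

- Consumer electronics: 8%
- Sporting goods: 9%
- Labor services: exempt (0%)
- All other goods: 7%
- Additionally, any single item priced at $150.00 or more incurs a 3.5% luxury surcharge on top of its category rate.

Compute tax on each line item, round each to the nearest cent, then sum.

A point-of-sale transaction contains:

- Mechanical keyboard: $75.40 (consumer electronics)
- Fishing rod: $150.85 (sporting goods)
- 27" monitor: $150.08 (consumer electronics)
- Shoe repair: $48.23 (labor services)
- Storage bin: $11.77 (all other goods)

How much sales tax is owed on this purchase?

Mechanical keyboard $75.40: consumer electronics → 8% → $6.03
Fishing rod $150.85: sporting goods → 9% + 3.5% surcharge = 12.5% → $18.86
27" monitor $150.08: consumer electronics → 8% + 3.5% surcharge = 11.5% → $17.26
Shoe repair $48.23: labor services → 0% → $0.00
Storage bin $11.77: all other goods → 7% → $0.82
Total tax = $6.03 + $18.86 + $17.26 + $0.82 = $42.97

$42.97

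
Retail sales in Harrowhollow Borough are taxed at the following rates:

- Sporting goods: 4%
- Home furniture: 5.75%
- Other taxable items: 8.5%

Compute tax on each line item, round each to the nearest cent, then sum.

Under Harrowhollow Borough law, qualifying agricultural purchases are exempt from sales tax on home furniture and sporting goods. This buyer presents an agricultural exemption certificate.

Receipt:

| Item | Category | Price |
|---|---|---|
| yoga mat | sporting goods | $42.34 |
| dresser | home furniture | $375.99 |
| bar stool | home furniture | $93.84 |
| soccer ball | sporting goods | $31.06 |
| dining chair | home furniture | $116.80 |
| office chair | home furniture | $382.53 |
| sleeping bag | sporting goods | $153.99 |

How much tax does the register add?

Yoga mat $42.34: sporting goods, buyer-exempt → 0% → $0.00
Dresser $375.99: home furniture, buyer-exempt → 0% → $0.00
Bar stool $93.84: home furniture, buyer-exempt → 0% → $0.00
Soccer ball $31.06: sporting goods, buyer-exempt → 0% → $0.00
Dining chair $116.80: home furniture, buyer-exempt → 0% → $0.00
Office chair $382.53: home furniture, buyer-exempt → 0% → $0.00
Sleeping bag $153.99: sporting goods, buyer-exempt → 0% → $0.00
Total tax = $0.00

$0.00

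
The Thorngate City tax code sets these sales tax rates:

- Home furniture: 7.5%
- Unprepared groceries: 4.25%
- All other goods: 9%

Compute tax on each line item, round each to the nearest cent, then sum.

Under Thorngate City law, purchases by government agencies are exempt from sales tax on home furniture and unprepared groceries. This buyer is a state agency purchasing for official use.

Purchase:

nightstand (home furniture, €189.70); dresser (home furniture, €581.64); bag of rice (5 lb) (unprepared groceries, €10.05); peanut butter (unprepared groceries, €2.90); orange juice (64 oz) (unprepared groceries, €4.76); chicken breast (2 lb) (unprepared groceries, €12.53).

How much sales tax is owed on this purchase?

€0.00

Nightstand €189.70: home furniture, buyer-exempt → 0% → €0.00
Dresser €581.64: home furniture, buyer-exempt → 0% → €0.00
Bag of rice (5 lb) €10.05: unprepared groceries, buyer-exempt → 0% → €0.00
Peanut butter €2.90: unprepared groceries, buyer-exempt → 0% → €0.00
Orange juice (64 oz) €4.76: unprepared groceries, buyer-exempt → 0% → €0.00
Chicken breast (2 lb) €12.53: unprepared groceries, buyer-exempt → 0% → €0.00
Total tax = €0.00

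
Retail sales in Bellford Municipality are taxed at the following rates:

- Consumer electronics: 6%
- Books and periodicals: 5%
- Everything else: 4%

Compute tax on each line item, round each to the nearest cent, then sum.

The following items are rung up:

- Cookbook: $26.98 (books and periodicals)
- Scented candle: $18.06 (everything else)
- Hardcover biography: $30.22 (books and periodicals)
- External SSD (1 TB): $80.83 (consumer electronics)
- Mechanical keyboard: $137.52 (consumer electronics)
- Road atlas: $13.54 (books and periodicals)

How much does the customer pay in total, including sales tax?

Cookbook $26.98: books and periodicals → 5% → $1.35
Scented candle $18.06: everything else → 4% → $0.72
Hardcover biography $30.22: books and periodicals → 5% → $1.51
External SSD (1 TB) $80.83: consumer electronics → 6% → $4.85
Mechanical keyboard $137.52: consumer electronics → 6% → $8.25
Road atlas $13.54: books and periodicals → 5% → $0.68
Subtotal = $307.15; tax = $17.36; total due = $324.51

$324.51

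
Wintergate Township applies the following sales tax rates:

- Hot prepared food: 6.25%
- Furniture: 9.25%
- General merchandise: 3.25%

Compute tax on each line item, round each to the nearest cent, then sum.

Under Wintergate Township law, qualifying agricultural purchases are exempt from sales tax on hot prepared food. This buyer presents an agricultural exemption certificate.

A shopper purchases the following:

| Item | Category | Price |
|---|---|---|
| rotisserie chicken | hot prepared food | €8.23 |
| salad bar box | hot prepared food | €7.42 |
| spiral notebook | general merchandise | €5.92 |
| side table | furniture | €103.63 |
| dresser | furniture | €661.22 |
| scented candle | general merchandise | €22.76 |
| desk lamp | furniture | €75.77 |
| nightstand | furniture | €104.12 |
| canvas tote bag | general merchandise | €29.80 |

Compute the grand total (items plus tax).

€1108.16

Rotisserie chicken €8.23: hot prepared food, buyer-exempt → 0% → €0.00
Salad bar box €7.42: hot prepared food, buyer-exempt → 0% → €0.00
Spiral notebook €5.92: general merchandise → 3.25% → €0.19
Side table €103.63: furniture → 9.25% → €9.59
Dresser €661.22: furniture → 9.25% → €61.16
Scented candle €22.76: general merchandise → 3.25% → €0.74
Desk lamp €75.77: furniture → 9.25% → €7.01
Nightstand €104.12: furniture → 9.25% → €9.63
Canvas tote bag €29.80: general merchandise → 3.25% → €0.97
Subtotal = €1018.87; tax = €89.29; total due = €1108.16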